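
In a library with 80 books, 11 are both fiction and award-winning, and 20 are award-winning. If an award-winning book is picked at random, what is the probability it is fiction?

P(A ∩ B) = 11/80
P(B) = 20/80 = 1/4
P(A|B) = P(A ∩ B) / P(B) = (11/80) / (1/4) = 11/20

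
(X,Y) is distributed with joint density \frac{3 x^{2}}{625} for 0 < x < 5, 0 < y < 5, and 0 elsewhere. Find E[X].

f_X(x) = ∫_0^5 \frac{3 x^{2}}{625} dy = \frac{3 x^{2}}{125}
E[X] = ∫_0^5 x × (\frac{3 x^{2}}{125}) dx = \frac{15}{4}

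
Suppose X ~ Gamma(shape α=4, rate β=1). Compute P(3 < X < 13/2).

P(3 < X < 13/2) = ∫_{3}^{13/2} f(x) dx
where f(x) = \frac{x^{3} e^{- x}}{6}
= - \frac{3571}{48 e^{\frac{13}{2}}} + \frac{13}{e^{3}}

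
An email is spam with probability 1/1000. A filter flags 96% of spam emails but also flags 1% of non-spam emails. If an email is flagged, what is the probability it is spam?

Let D = the rare event, + = positive/flagged.
P(D) = 1/1000
P(+|D) = 96/100 = 24/25
P(+|D') = 1/100
P(+) = P(+|D)P(D) + P(+|D')P(D')
     = \frac{24}{25} × \frac{1}{1000} + \frac{1}{100} × \frac{999}{1000}
     = \frac{219}{20000}
P(D|+) = P(+|D)P(D)/P(+) = \frac{32}{365}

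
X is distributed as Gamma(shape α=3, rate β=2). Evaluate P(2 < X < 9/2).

P(2 < X < 9/2) = ∫_{2}^{9/2} f(x) dx
where f(x) = 4 x^{2} e^{- 2 x}
= \frac{-101 + 26 e^{5}}{2 e^{9}}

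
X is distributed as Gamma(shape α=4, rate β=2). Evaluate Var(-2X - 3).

For X ~ Gamma(shape α=4, rate β=2):
Var(X) = 1
Var(-2X - 3) = (-2)² × Var(X) = 4 × 1 = 4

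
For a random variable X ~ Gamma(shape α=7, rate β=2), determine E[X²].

Using the identity E[X²] = Var(X) + (E[X])²:
E[X] = \frac{7}{2}
Var(X) = \frac{7}{4}
E[X²] = \frac{7}{4} + (\frac{7}{2})²
= 14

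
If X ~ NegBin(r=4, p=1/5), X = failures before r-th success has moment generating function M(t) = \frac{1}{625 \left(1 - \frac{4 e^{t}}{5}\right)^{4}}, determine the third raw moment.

To find E[X^3], compute M^(3)(0):
M^(1)(t) = \frac{16 e^{t}}{3125 \left(1 - \frac{4 e^{t}}{5}\right)^{5}}
M^(2)(t) = \frac{16 e^{t}}{3125 \left(1 - \frac{4 e^{t}}{5}\right)^{5}} + \frac{64 e^{2 t}}{3125 \left(1 - \frac{4 e^{t}}{5}\right)^{6}}
M^(3)(t) = \frac{16 e^{t}}{3125 \left(1 - \frac{4 e^{t}}{5}\right)^{5}} + \frac{192 e^{2 t}}{3125 \left(1 - \frac{4 e^{t}}{5}\right)^{6}} + \frac{1536 e^{3 t}}{15625 \left(1 - \frac{4 e^{t}}{5}\right)^{7}}
M^(3)(0) = 8656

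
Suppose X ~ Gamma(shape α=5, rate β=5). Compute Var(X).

For X ~ Gamma(shape α=5, rate β=5):
Var(X) = \frac{1}{5}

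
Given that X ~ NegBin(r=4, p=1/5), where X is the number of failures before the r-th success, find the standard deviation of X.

For X ~ NegBin(r=4, p=1/5), where X is the number of failures before the r-th success:
Var(X) = 80
SD(X) = √(Var(X)) = √(80) = 4 \sqrt{5}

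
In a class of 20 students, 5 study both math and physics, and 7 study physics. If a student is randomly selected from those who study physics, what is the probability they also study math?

P(A ∩ B) = 5/20 = 1/4
P(B) = 7/20
P(A|B) = P(A ∩ B) / P(B) = (1/4) / (7/20) = 5/7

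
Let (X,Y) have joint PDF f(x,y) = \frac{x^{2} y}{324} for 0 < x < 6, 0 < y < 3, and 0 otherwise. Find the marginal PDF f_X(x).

f_X(x) = ∫_0^3 f(x,y) dy
= ∫_0^3 \frac{x^{2} y}{324} dy
= \frac{x^{2}}{72} for 0 < x < 6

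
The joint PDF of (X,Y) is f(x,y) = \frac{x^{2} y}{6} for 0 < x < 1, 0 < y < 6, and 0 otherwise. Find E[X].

f_X(x) = ∫_0^6 \frac{x^{2} y}{6} dy = 3 x^{2}
E[X] = ∫_0^1 x × (3 x^{2}) dx = \frac{3}{4}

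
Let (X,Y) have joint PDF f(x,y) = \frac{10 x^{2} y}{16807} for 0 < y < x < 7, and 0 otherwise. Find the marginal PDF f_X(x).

f_X(x) = ∫_0^x \frac{10 x^{2} y}{16807} dy = \frac{5 x^{4}}{16807}
for 0 < x < 7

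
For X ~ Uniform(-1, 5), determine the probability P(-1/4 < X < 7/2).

P(-1/4 < X < 7/2) = ∫_{-1/4}^{7/2} f(x) dx
where f(x) = \frac{1}{6}
= \frac{5}{8}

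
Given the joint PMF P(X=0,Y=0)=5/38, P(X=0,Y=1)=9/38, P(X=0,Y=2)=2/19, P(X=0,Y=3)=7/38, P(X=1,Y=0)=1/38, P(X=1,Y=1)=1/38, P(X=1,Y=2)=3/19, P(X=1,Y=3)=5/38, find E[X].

First find marginal of X:
P(X=0) = 25/38
P(X=1) = 13/38
E[X] = 0 × 25/38 + 1 × 13/38 = 13/38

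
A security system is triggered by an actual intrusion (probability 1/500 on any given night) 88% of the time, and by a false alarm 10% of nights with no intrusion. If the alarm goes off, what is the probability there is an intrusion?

Let D = the rare event, + = positive/flagged.
P(D) = 1/500
P(+|D) = 88/100 = 22/25
P(+|D') = 10/100 = 1/10
P(+) = P(+|D)P(D) + P(+|D')P(D')
     = \frac{22}{25} × \frac{1}{500} + \frac{1}{10} × \frac{499}{500}
     = \frac{2539}{25000}
P(D|+) = P(+|D)P(D)/P(+) = \frac{44}{2539}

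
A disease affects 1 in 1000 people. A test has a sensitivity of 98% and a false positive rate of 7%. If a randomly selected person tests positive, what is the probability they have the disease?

Let D = the rare event, + = positive/flagged.
P(D) = 1/1000
P(+|D) = 98/100 = 49/50
P(+|D') = 7/100
P(+) = P(+|D)P(D) + P(+|D')P(D')
     = \frac{49}{50} × \frac{1}{1000} + \frac{7}{100} × \frac{999}{1000}
     = \frac{7091}{100000}
P(D|+) = P(+|D)P(D)/P(+) = \frac{14}{1013}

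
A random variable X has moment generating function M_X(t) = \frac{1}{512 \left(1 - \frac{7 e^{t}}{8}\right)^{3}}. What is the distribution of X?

The MGF M(t) = \frac{1}{512 \left(1 - \frac{7 e^{t}}{8}\right)^{3}} is the standard form for the NegativeBinomial distribution.
Comparing with the known MGF formula identifies: NegBin(r=3, p=1/8), X = failures before r-th success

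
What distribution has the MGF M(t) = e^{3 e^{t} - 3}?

The MGF M(t) = e^{3 e^{t} - 3} is the standard form for the Poisson distribution.
Comparing with the known MGF formula identifies: Poisson(λ=3)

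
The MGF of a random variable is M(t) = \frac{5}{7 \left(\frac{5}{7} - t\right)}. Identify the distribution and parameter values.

The MGF M(t) = \frac{5}{7 \left(\frac{5}{7} - t\right)} is the standard form for the Exponential distribution.
Comparing with the known MGF formula identifies: Exponential(rate λ=5/7)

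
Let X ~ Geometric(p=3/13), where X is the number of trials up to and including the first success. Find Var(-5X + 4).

For X ~ Geometric(p=3/13), where X is the number of trials up to and including the first success:
Var(X) = \frac{130}{9}
Var(-5X + 4) = (-5)² × Var(X) = 25 × \frac{130}{9} = \frac{3250}{9}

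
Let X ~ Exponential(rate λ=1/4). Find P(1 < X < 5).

P(1 < X < 5) = ∫_{1}^{5} f(x) dx
where f(x) = \frac{e^{- \frac{x}{4}}}{4}
= - \frac{1 - e}{e^{\frac{5}{4}}}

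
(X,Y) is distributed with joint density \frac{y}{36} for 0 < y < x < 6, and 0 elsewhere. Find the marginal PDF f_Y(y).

f_Y(y) = ∫_y^6 \frac{y}{36} dx = \frac{y \left(6 - y\right)}{36}
for 0 < y < 6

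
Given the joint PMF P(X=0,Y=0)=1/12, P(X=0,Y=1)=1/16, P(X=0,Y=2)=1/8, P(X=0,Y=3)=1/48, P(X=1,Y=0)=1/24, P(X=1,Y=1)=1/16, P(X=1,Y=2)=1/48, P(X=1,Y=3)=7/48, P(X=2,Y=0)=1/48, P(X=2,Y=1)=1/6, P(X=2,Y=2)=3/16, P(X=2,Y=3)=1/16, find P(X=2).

P(X=2) = P(X=2,Y=0) + P(X=2,Y=1) + P(X=2,Y=2) + P(X=2,Y=3)
= 1/48 + 1/6 + 3/16 + 1/16
= 7/16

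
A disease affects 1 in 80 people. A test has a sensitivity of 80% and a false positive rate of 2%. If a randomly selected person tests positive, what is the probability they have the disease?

Let D = the rare event, + = positive/flagged.
P(D) = 1/80
P(+|D) = 80/100 = 4/5
P(+|D') = 2/100 = 1/50
P(+) = P(+|D)P(D) + P(+|D')P(D')
     = \frac{4}{5} × \frac{1}{80} + \frac{1}{50} × \frac{79}{80}
     = \frac{119}{4000}
P(D|+) = P(+|D)P(D)/P(+) = \frac{40}{119}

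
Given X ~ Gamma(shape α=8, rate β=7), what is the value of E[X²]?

Using the identity E[X²] = Var(X) + (E[X])²:
E[X] = \frac{8}{7}
Var(X) = \frac{8}{49}
E[X²] = \frac{8}{49} + (\frac{8}{7})²
= \frac{72}{49}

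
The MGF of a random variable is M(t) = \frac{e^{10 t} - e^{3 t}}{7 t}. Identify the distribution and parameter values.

The MGF M(t) = \frac{e^{10 t} - e^{3 t}}{7 t} is the standard form for the Uniform distribution.
Comparing with the known MGF formula identifies: Uniform(3, 10)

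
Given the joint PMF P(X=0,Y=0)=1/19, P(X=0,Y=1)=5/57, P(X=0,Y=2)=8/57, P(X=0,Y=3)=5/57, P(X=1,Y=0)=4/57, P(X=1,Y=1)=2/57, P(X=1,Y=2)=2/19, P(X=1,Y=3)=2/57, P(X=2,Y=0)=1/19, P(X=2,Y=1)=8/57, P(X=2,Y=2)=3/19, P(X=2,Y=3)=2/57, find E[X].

First find marginal of X:
P(X=0) = 7/19
P(X=1) = 14/57
P(X=2) = 22/57
E[X] = 0 × 7/19 + 1 × 14/57 + 2 × 22/57 = 58/57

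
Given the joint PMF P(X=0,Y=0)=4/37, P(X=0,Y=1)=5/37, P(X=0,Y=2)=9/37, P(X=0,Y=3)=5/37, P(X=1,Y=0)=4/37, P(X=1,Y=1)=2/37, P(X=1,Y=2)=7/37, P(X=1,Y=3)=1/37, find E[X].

First find marginal of X:
P(X=0) = 23/37
P(X=1) = 14/37
E[X] = 0 × 23/37 + 1 × 14/37 = 14/37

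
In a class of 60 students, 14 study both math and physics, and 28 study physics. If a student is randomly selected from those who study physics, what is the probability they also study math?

P(A ∩ B) = 14/60 = 7/30
P(B) = 28/60 = 7/15
P(A|B) = P(A ∩ B) / P(B) = (7/30) / (7/15) = 1/2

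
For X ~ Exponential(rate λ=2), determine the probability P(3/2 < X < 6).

P(3/2 < X < 6) = ∫_{3/2}^{6} f(x) dx
where f(x) = 2 e^{- 2 x}
= - \frac{1 - e^{9}}{e^{12}}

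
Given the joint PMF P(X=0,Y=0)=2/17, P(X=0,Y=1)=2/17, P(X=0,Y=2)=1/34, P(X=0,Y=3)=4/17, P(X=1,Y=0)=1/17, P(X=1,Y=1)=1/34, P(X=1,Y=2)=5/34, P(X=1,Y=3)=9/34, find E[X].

First find marginal of X:
P(X=0) = 1/2
P(X=1) = 1/2
E[X] = 0 × 1/2 + 1 × 1/2 = 1/2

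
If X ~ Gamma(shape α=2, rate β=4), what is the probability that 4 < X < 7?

P(4 < X < 7) = ∫_{4}^{7} f(x) dx
where f(x) = 16 x e^{- 4 x}
= \frac{-29 + 17 e^{12}}{e^{28}}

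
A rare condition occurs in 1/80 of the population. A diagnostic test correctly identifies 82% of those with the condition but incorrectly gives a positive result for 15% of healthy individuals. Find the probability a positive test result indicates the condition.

Let D = the rare event, + = positive/flagged.
P(D) = 1/80
P(+|D) = 82/100 = 41/50
P(+|D') = 15/100 = 3/20
P(+) = P(+|D)P(D) + P(+|D')P(D')
     = \frac{41}{50} × \frac{1}{80} + \frac{3}{20} × \frac{79}{80}
     = \frac{1267}{8000}
P(D|+) = P(+|D)P(D)/P(+) = \frac{82}{1267}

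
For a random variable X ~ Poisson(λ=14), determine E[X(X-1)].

E[X(X-1)] = E[X² - X] = E[X²] - E[X]
E[X] = 14
E[X²] = Var(X) + (E[X])² = 14 + (14)² = 210
E[X(X-1)] = 210 - 14 = 196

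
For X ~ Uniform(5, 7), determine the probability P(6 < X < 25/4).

P(6 < X < 25/4) = ∫_{6}^{25/4} f(x) dx
where f(x) = \frac{1}{2}
= \frac{1}{8}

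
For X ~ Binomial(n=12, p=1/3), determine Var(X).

For X ~ Binomial(n=12, p=1/3):
Var(X) = \frac{8}{3}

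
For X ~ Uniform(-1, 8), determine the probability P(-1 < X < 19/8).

P(-1 < X < 19/8) = ∫_{-1}^{19/8} f(x) dx
where f(x) = \frac{1}{9}
= \frac{3}{8}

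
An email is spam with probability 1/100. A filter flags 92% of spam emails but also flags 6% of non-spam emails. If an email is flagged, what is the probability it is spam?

Let D = the rare event, + = positive/flagged.
P(D) = 1/100
P(+|D) = 92/100 = 23/25
P(+|D') = 6/100 = 3/50
P(+) = P(+|D)P(D) + P(+|D')P(D')
     = \frac{23}{25} × \frac{1}{100} + \frac{3}{50} × \frac{99}{100}
     = \frac{343}{5000}
P(D|+) = P(+|D)P(D)/P(+) = \frac{46}{343}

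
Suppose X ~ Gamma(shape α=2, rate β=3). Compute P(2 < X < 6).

P(2 < X < 6) = ∫_{2}^{6} f(x) dx
where f(x) = 9 x e^{- 3 x}
= \frac{-19 + 7 e^{12}}{e^{18}}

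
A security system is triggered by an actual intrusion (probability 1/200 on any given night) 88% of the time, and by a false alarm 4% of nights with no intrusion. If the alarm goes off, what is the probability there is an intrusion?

Let D = the rare event, + = positive/flagged.
P(D) = 1/200
P(+|D) = 88/100 = 22/25
P(+|D') = 4/100 = 1/25
P(+) = P(+|D)P(D) + P(+|D')P(D')
     = \frac{22}{25} × \frac{1}{200} + \frac{1}{25} × \frac{199}{200}
     = \frac{221}{5000}
P(D|+) = P(+|D)P(D)/P(+) = \frac{22}{221}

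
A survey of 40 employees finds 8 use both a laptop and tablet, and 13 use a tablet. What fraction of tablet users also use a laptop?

P(A ∩ B) = 8/40 = 1/5
P(B) = 13/40
P(A|B) = P(A ∩ B) / P(B) = (1/5) / (13/40) = 8/13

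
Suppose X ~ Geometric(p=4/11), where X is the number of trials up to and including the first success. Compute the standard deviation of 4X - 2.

For X ~ Geometric(p=4/11), where X is the number of trials up to and including the first success:
Var(X) = \frac{77}{16}
SD(X) = √(Var(X)) = √(\frac{77}{16}) = \frac{\sqrt{77}}{4}
SD(4X - 2) = |4| × SD(X) = 4 × \frac{\sqrt{77}}{4} = \sqrt{77}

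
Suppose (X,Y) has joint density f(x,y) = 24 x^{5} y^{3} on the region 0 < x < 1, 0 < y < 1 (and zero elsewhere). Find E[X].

E[X] = ∫_0^1 ∫_0^1 x × f(x,y) dy dx
= ∫_0^1 ∫_0^1 x × (24 x^{5} y^{3}) dy dx
= \frac{6}{7}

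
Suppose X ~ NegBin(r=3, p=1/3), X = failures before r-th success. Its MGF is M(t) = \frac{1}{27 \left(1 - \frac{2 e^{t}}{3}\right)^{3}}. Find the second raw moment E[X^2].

To find E[X^2], compute M^(2)(0):
M^(1)(t) = \frac{2 e^{t}}{27 \left(1 - \frac{2 e^{t}}{3}\right)^{4}}
M^(2)(t) = \frac{2 e^{t}}{27 \left(1 - \frac{2 e^{t}}{3}\right)^{4}} + \frac{16 e^{2 t}}{81 \left(1 - \frac{2 e^{t}}{3}\right)^{5}}
M^(2)(0) = 54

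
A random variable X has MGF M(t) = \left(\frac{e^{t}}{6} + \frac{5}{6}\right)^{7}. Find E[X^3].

To find E[X^3], compute M^(3)(0):
M^(1)(t) = \frac{7 \left(\frac{e^{t}}{6} + \frac{5}{6}\right)^{6} e^{t}}{6}
M^(2)(t) = \frac{7 \left(\frac{e^{t}}{6} + \frac{5}{6}\right)^{6} e^{t}}{6} + \frac{7 \left(\frac{e^{t}}{6} + \frac{5}{6}\right)^{5} e^{2 t}}{6}
M^(3)(t) = \frac{7 \left(\frac{e^{t}}{6} + \frac{5}{6}\right)^{6} e^{t}}{6} + \frac{7 \left(\frac{e^{t}}{6} + \frac{5}{6}\right)^{5} e^{2 t}}{2} + \frac{35 \left(\frac{e^{t}}{6} + \frac{5}{6}\right)^{4} e^{3 t}}{36}
M^(3)(0) = \frac{203}{36}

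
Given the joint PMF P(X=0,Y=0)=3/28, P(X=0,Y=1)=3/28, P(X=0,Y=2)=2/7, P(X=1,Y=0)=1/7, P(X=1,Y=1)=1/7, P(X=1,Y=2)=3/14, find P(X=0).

P(X=0) = P(X=0,Y=0) + P(X=0,Y=1) + P(X=0,Y=2)
= 3/28 + 3/28 + 2/7
= 1/2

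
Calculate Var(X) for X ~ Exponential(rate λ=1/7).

For X ~ Exponential(rate λ=1/7):
Var(X) = 49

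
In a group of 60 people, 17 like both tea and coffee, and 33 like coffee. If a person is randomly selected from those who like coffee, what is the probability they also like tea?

P(A ∩ B) = 17/60
P(B) = 33/60 = 11/20
P(A|B) = P(A ∩ B) / P(B) = (17/60) / (11/20) = 17/33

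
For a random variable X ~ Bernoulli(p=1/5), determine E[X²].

Using the identity E[X²] = Var(X) + (E[X])²:
E[X] = \frac{1}{5}
Var(X) = \frac{4}{25}
E[X²] = \frac{4}{25} + (\frac{1}{5})²
= \frac{1}{5}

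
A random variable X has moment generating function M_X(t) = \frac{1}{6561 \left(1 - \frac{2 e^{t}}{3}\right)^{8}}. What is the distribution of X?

The MGF M(t) = \frac{1}{6561 \left(1 - \frac{2 e^{t}}{3}\right)^{8}} is the standard form for the NegativeBinomial distribution.
Comparing with the known MGF formula identifies: NegBin(r=8, p=1/3), X = failures before r-th success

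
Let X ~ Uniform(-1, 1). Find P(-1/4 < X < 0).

P(-1/4 < X < 0) = ∫_{-1/4}^{0} f(x) dx
where f(x) = \frac{1}{2}
= \frac{1}{8}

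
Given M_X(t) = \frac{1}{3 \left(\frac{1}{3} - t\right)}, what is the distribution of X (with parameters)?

The MGF M(t) = \frac{1}{3 \left(\frac{1}{3} - t\right)} is the standard form for the Exponential distribution.
Comparing with the known MGF formula identifies: Exponential(rate λ=1/3)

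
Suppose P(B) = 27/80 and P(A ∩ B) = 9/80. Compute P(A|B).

P(A|B) = P(A ∩ B) / P(B)
= (9/80) / (27/80)
= 1/3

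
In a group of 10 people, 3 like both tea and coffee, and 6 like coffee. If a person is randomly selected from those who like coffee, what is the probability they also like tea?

P(A ∩ B) = 3/10
P(B) = 6/10 = 3/5
P(A|B) = P(A ∩ B) / P(B) = (3/10) / (3/5) = 1/2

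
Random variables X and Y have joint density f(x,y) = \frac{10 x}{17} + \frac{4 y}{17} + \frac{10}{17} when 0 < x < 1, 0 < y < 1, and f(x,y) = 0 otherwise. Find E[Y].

E[Y] = ∫_0^1 ∫_0^1 y × f(x,y) dx dy
= \frac{53}{102}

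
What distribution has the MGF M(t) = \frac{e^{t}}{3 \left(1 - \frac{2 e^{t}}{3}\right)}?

The MGF M(t) = \frac{e^{t}}{3 \left(1 - \frac{2 e^{t}}{3}\right)} is the standard form for the Geometric distribution.
Comparing with the known MGF formula identifies: Geometric(p=1/3), X = trial number of first success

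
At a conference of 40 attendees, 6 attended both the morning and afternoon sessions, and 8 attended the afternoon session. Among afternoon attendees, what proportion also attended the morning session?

P(A ∩ B) = 6/40 = 3/20
P(B) = 8/40 = 1/5
P(A|B) = P(A ∩ B) / P(B) = (3/20) / (1/5) = 3/4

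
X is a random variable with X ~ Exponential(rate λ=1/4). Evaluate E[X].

For X ~ Exponential(rate λ=1/4), the expected value is:
E[X] = 4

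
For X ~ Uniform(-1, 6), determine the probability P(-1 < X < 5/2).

P(-1 < X < 5/2) = ∫_{-1}^{5/2} f(x) dx
where f(x) = \frac{1}{7}
= \frac{1}{2}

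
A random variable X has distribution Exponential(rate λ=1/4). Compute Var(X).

For X ~ Exponential(rate λ=1/4):
Var(X) = 16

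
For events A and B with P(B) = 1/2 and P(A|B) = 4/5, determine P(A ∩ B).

By definition, P(A|B) = P(A ∩ B) / P(B)
So P(A ∩ B) = P(A|B) × P(B)
= 4/5 × 1/2
= 2/5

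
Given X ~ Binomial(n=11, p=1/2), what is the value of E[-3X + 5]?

For X ~ Binomial(n=11, p=1/2):
E[X] = \frac{11}{2}
E[-3X + 5] = -3 × E[X] + 5 = - \frac{23}{2}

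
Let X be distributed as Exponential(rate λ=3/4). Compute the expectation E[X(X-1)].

E[X(X-1)] = E[X² - X] = E[X²] - E[X]
E[X] = \frac{4}{3}
E[X²] = Var(X) + (E[X])² = \frac{16}{9} + (\frac{4}{3})² = \frac{32}{9}
E[X(X-1)] = \frac{32}{9} - \frac{4}{3} = \frac{20}{9}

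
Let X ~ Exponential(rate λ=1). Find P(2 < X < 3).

P(2 < X < 3) = ∫_{2}^{3} f(x) dx
where f(x) = e^{- x}
= - \frac{1 - e}{e^{3}}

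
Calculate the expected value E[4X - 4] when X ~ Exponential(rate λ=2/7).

For X ~ Exponential(rate λ=2/7):
E[X] = \frac{7}{2}
E[4X - 4] = 4 × E[X] - 4 = 10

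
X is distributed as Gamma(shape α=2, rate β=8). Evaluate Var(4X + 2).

For X ~ Gamma(shape α=2, rate β=8):
Var(X) = \frac{1}{32}
Var(4X + 2) = (4)² × Var(X) = 16 × \frac{1}{32} = \frac{1}{2}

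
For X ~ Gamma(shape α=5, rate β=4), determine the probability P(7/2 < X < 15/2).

P(7/2 < X < 15/2) = ∫_{7/2}^{15/2} f(x) dx
where f(x) = \frac{128 x^{4} e^{- 4 x}}{3}
= \frac{-38731 + 2171 e^{16}}{e^{30}}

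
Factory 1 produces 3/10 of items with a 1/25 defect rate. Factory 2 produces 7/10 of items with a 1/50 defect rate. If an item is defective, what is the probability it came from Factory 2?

Using Bayes' theorem:
P(F1) = 3/10, P(D|F1) = 1/25
P(F2) = 7/10, P(D|F2) = 1/50
P(D) = P(D|F1)P(F1) + P(D|F2)P(F2)
     = \frac{13}{500}
P(F2|D) = P(D|F2)P(F2) / P(D)
= \frac{7}{13}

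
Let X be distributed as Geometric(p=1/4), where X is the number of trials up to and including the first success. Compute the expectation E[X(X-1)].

E[X(X-1)] = E[X² - X] = E[X²] - E[X]
E[X] = 4
E[X²] = Var(X) + (E[X])² = 12 + (4)² = 28
E[X(X-1)] = 28 - 4 = 24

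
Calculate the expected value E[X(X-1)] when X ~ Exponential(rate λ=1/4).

E[X(X-1)] = E[X² - X] = E[X²] - E[X]
E[X] = 4
E[X²] = Var(X) + (E[X])² = 16 + (4)² = 32
E[X(X-1)] = 32 - 4 = 28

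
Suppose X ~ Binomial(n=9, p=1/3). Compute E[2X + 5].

For X ~ Binomial(n=9, p=1/3):
E[X] = 3
E[2X + 5] = 2 × E[X] + 5 = 11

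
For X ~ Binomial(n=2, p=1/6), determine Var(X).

For X ~ Binomial(n=2, p=1/6):
Var(X) = \frac{5}{18}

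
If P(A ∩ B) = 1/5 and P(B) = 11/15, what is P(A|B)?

P(A|B) = P(A ∩ B) / P(B)
= (1/5) / (11/15)
= 3/11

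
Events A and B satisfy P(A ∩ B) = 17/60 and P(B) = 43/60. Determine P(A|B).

P(A|B) = P(A ∩ B) / P(B)
= (17/60) / (43/60)
= 17/43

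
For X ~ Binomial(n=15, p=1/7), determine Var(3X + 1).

For X ~ Binomial(n=15, p=1/7):
Var(X) = \frac{90}{49}
Var(3X + 1) = (3)² × Var(X) = 9 × \frac{90}{49} = \frac{810}{49}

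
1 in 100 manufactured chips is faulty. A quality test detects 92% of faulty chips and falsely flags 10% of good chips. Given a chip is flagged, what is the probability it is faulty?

Let D = the rare event, + = positive/flagged.
P(D) = 1/100
P(+|D) = 92/100 = 23/25
P(+|D') = 10/100 = 1/10
P(+) = P(+|D)P(D) + P(+|D')P(D')
     = \frac{23}{25} × \frac{1}{100} + \frac{1}{10} × \frac{99}{100}
     = \frac{541}{5000}
P(D|+) = P(+|D)P(D)/P(+) = \frac{46}{541}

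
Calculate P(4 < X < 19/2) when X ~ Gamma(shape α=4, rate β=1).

P(4 < X < 19/2) = ∫_{4}^{19/2} f(x) dx
where f(x) = \frac{x^{3} e^{- x}}{6}
= - \frac{9529}{48 e^{\frac{19}{2}}} + \frac{71}{3 e^{4}}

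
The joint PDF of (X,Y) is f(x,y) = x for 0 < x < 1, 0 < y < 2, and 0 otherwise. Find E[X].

f_X(x) = ∫_0^2 x dy = 2 x
E[X] = ∫_0^1 x × (2 x) dx = \frac{2}{3}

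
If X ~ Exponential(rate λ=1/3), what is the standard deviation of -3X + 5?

For X ~ Exponential(rate λ=1/3):
Var(X) = 9
SD(X) = √(Var(X)) = √(9) = 3
SD(-3X + 5) = |-3| × SD(X) = 3 × 3 = 9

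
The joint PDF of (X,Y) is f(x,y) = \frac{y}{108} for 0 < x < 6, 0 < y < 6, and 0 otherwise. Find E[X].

f_X(x) = ∫_0^6 \frac{y}{108} dy = \frac{1}{6}
E[X] = ∫_0^6 x × (\frac{1}{6}) dx = 3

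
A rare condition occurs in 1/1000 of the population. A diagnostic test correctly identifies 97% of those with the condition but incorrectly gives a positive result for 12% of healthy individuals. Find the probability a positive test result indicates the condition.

Let D = the rare event, + = positive/flagged.
P(D) = 1/1000
P(+|D) = 97/100
P(+|D') = 12/100 = 3/25
P(+) = P(+|D)P(D) + P(+|D')P(D')
     = \frac{97}{100} × \frac{1}{1000} + \frac{3}{25} × \frac{999}{1000}
     = \frac{2417}{20000}
P(D|+) = P(+|D)P(D)/P(+) = \frac{97}{12085}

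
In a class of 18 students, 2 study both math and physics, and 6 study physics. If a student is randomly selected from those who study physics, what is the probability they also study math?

P(A ∩ B) = 2/18 = 1/9
P(B) = 6/18 = 1/3
P(A|B) = P(A ∩ B) / P(B) = (1/9) / (1/3) = 1/3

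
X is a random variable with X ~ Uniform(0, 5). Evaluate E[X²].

Using the identity E[X²] = Var(X) + (E[X])²:
E[X] = \frac{5}{2}
Var(X) = \frac{25}{12}
E[X²] = \frac{25}{12} + (\frac{5}{2})²
= \frac{25}{3}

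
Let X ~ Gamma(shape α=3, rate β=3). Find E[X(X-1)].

E[X(X-1)] = E[X² - X] = E[X²] - E[X]
E[X] = 1
E[X²] = Var(X) + (E[X])² = \frac{1}{3} + (1)² = \frac{4}{3}
E[X(X-1)] = \frac{4}{3} - 1 = \frac{1}{3}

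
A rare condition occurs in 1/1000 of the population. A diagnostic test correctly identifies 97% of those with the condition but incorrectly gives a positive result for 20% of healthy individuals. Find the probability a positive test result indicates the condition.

Let D = the rare event, + = positive/flagged.
P(D) = 1/1000
P(+|D) = 97/100
P(+|D') = 20/100 = 1/5
P(+) = P(+|D)P(D) + P(+|D')P(D')
     = \frac{97}{100} × \frac{1}{1000} + \frac{1}{5} × \frac{999}{1000}
     = \frac{20077}{100000}
P(D|+) = P(+|D)P(D)/P(+) = \frac{97}{20077}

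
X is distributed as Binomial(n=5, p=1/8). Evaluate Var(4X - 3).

For X ~ Binomial(n=5, p=1/8):
Var(X) = \frac{35}{64}
Var(4X - 3) = (4)² × Var(X) = 16 × \frac{35}{64} = \frac{35}{4}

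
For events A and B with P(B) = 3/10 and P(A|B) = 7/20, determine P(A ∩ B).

By definition, P(A|B) = P(A ∩ B) / P(B)
So P(A ∩ B) = P(A|B) × P(B)
= 7/20 × 3/10
= 21/200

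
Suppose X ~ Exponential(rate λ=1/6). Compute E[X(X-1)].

E[X(X-1)] = E[X² - X] = E[X²] - E[X]
E[X] = 6
E[X²] = Var(X) + (E[X])² = 36 + (6)² = 72
E[X(X-1)] = 72 - 6 = 66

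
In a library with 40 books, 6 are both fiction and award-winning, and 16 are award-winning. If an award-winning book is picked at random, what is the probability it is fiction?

P(A ∩ B) = 6/40 = 3/20
P(B) = 16/40 = 2/5
P(A|B) = P(A ∩ B) / P(B) = (3/20) / (2/5) = 3/8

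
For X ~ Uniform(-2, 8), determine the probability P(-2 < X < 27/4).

P(-2 < X < 27/4) = ∫_{-2}^{27/4} f(x) dx
where f(x) = \frac{1}{10}
= \frac{7}{8}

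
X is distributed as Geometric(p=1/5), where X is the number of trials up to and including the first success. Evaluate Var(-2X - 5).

For X ~ Geometric(p=1/5), where X is the number of trials up to and including the first success:
Var(X) = 20
Var(-2X - 5) = (-2)² × Var(X) = 4 × 20 = 80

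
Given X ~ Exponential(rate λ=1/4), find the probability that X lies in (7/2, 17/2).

P(7/2 < X < 17/2) = ∫_{7/2}^{17/2} f(x) dx
where f(x) = \frac{e^{- \frac{x}{4}}}{4}
= - \frac{1 - e^{\frac{5}{4}}}{e^{\frac{17}{8}}}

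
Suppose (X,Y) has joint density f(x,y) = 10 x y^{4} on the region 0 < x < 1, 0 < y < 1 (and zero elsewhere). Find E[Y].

E[Y] = ∫_0^1 ∫_0^1 y × f(x,y) dx dy
= \frac{5}{6}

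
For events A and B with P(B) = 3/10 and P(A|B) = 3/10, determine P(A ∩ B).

By definition, P(A|B) = P(A ∩ B) / P(B)
So P(A ∩ B) = P(A|B) × P(B)
= 3/10 × 3/10
= 9/100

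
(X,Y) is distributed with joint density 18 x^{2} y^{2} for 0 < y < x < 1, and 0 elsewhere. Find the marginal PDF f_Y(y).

f_Y(y) = ∫_y^1 18 x^{2} y^{2} dx = 6 y^{2} \left(1 - y^{3}\right)
for 0 < y < 1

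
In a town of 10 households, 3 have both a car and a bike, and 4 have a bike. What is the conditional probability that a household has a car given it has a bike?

P(A ∩ B) = 3/10
P(B) = 4/10 = 2/5
P(A|B) = P(A ∩ B) / P(B) = (3/10) / (2/5) = 3/4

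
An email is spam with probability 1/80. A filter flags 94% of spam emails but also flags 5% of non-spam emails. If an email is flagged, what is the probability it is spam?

Let D = the rare event, + = positive/flagged.
P(D) = 1/80
P(+|D) = 94/100 = 47/50
P(+|D') = 5/100 = 1/20
P(+) = P(+|D)P(D) + P(+|D')P(D')
     = \frac{47}{50} × \frac{1}{80} + \frac{1}{20} × \frac{79}{80}
     = \frac{489}{8000}
P(D|+) = P(+|D)P(D)/P(+) = \frac{94}{489}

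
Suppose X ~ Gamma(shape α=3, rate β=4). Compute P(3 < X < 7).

P(3 < X < 7) = ∫_{3}^{7} f(x) dx
where f(x) = 32 x^{2} e^{- 4 x}
= \frac{-421 + 85 e^{16}}{e^{28}}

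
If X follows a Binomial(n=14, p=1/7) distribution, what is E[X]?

For X ~ Binomial(n=14, p=1/7), the expected value is:
E[X] = 2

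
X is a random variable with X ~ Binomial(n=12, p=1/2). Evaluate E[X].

For X ~ Binomial(n=12, p=1/2), the expected value is:
E[X] = 6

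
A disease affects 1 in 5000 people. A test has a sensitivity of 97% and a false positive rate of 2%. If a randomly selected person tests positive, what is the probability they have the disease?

Let D = the rare event, + = positive/flagged.
P(D) = 1/5000
P(+|D) = 97/100
P(+|D') = 2/100 = 1/50
P(+) = P(+|D)P(D) + P(+|D')P(D')
     = \frac{97}{100} × \frac{1}{5000} + \frac{1}{50} × \frac{4999}{5000}
     = \frac{2019}{100000}
P(D|+) = P(+|D)P(D)/P(+) = \frac{97}{10095}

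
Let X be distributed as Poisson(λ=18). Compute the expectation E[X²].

Using the identity E[X²] = Var(X) + (E[X])²:
E[X] = 18
Var(X) = 18
E[X²] = 18 + (18)²
= 342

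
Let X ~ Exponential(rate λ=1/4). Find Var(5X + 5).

For X ~ Exponential(rate λ=1/4):
Var(X) = 16
Var(5X + 5) = (5)² × Var(X) = 25 × 16 = 400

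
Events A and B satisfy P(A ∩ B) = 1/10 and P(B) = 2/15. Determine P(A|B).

P(A|B) = P(A ∩ B) / P(B)
= (1/10) / (2/15)
= 3/4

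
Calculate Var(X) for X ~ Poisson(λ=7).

For X ~ Poisson(λ=7):
Var(X) = 7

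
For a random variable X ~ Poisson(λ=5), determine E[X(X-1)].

E[X(X-1)] = E[X² - X] = E[X²] - E[X]
E[X] = 5
E[X²] = Var(X) + (E[X])² = 5 + (5)² = 30
E[X(X-1)] = 30 - 5 = 25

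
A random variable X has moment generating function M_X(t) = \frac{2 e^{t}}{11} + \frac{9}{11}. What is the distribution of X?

The MGF M(t) = \frac{2 e^{t}}{11} + \frac{9}{11} is the standard form for the Bernoulli distribution.
Comparing with the known MGF formula identifies: Bernoulli(p=2/11)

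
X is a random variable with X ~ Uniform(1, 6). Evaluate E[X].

For X ~ Uniform(1, 6), the expected value is:
E[X] = \frac{7}{2}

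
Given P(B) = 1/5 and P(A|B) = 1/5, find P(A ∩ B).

By definition, P(A|B) = P(A ∩ B) / P(B)
So P(A ∩ B) = P(A|B) × P(B)
= 1/5 × 1/5
= 1/25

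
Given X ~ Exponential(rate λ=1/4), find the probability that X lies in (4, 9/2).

P(4 < X < 9/2) = ∫_{4}^{9/2} f(x) dx
where f(x) = \frac{e^{- \frac{x}{4}}}{4}
= - \frac{1}{e^{\frac{9}{8}}} + e^{-1}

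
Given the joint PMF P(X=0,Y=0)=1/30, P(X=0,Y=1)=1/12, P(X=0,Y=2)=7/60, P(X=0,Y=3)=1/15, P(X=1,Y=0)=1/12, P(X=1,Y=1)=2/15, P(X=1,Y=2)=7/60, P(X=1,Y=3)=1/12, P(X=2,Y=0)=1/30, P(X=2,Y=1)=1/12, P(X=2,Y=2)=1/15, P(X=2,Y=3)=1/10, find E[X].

First find marginal of X:
P(X=0) = 3/10
P(X=1) = 5/12
P(X=2) = 17/60
E[X] = 0 × 3/10 + 1 × 5/12 + 2 × 17/60 = 59/60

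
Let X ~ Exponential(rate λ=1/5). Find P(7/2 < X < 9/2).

P(7/2 < X < 9/2) = ∫_{7/2}^{9/2} f(x) dx
where f(x) = \frac{e^{- \frac{x}{5}}}{5}
= - \frac{1 - e^{\frac{1}{5}}}{e^{\frac{9}{10}}}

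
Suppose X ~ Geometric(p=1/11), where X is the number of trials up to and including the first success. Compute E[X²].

Using the identity E[X²] = Var(X) + (E[X])²:
E[X] = 11
Var(X) = 110
E[X²] = 110 + (11)²
= 231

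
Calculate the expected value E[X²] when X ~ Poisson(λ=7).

Using the identity E[X²] = Var(X) + (E[X])²:
E[X] = 7
Var(X) = 7
E[X²] = 7 + (7)²
= 56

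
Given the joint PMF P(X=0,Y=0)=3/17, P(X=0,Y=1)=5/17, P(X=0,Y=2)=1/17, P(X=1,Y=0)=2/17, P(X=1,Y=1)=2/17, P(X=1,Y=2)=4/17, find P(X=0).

P(X=0) = P(X=0,Y=0) + P(X=0,Y=1) + P(X=0,Y=2)
= 3/17 + 5/17 + 1/17
= 9/17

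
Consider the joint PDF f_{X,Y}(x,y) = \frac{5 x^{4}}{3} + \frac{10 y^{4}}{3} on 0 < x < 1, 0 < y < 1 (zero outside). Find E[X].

E[X] = ∫_0^1 ∫_0^1 x × f(x,y) dy dx
= ∫_0^1 ∫_0^1 x × (\frac{5 x^{4}}{3} + \frac{10 y^{4}}{3}) dy dx
= \frac{11}{18}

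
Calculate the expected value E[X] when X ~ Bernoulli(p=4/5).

For X ~ Bernoulli(p=4/5), the expected value is:
E[X] = \frac{4}{5}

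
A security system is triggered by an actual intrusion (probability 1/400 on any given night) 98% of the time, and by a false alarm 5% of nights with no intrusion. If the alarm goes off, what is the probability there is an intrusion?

Let D = the rare event, + = positive/flagged.
P(D) = 1/400
P(+|D) = 98/100 = 49/50
P(+|D') = 5/100 = 1/20
P(+) = P(+|D)P(D) + P(+|D')P(D')
     = \frac{49}{50} × \frac{1}{400} + \frac{1}{20} × \frac{399}{400}
     = \frac{2093}{40000}
P(D|+) = P(+|D)P(D)/P(+) = \frac{14}{299}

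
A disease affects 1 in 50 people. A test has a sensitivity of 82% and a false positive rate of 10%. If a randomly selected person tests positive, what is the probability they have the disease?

Let D = the rare event, + = positive/flagged.
P(D) = 1/50
P(+|D) = 82/100 = 41/50
P(+|D') = 10/100 = 1/10
P(+) = P(+|D)P(D) + P(+|D')P(D')
     = \frac{41}{50} × \frac{1}{50} + \frac{1}{10} × \frac{49}{50}
     = \frac{143}{1250}
P(D|+) = P(+|D)P(D)/P(+) = \frac{41}{286}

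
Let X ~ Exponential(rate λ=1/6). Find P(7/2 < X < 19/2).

P(7/2 < X < 19/2) = ∫_{7/2}^{19/2} f(x) dx
where f(x) = \frac{e^{- \frac{x}{6}}}{6}
= - \frac{1 - e}{e^{\frac{19}{12}}}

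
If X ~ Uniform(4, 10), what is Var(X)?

For X ~ Uniform(4, 10):
Var(X) = 3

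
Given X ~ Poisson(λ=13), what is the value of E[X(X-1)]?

E[X(X-1)] = E[X² - X] = E[X²] - E[X]
E[X] = 13
E[X²] = Var(X) + (E[X])² = 13 + (13)² = 182
E[X(X-1)] = 182 - 13 = 169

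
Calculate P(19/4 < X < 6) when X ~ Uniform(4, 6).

P(19/4 < X < 6) = ∫_{19/4}^{6} f(x) dx
where f(x) = \frac{1}{2}
= \frac{5}{8}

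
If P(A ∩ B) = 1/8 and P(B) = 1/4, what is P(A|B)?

P(A|B) = P(A ∩ B) / P(B)
= (1/8) / (1/4)
= 1/2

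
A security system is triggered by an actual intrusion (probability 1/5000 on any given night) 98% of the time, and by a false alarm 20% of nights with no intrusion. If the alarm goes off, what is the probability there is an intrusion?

Let D = the rare event, + = positive/flagged.
P(D) = 1/5000
P(+|D) = 98/100 = 49/50
P(+|D') = 20/100 = 1/5
P(+) = P(+|D)P(D) + P(+|D')P(D')
     = \frac{49}{50} × \frac{1}{5000} + \frac{1}{5} × \frac{4999}{5000}
     = \frac{50039}{250000}
P(D|+) = P(+|D)P(D)/P(+) = \frac{49}{50039}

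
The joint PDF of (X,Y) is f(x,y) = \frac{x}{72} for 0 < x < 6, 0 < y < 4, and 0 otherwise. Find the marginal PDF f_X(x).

f_X(x) = ∫_0^4 f(x,y) dy
= ∫_0^4 \frac{x}{72} dy
= \frac{x}{18} for 0 < x < 6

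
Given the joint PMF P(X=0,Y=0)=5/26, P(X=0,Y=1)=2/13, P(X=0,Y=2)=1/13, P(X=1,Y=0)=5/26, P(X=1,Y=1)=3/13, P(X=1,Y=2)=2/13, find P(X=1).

P(X=1) = P(X=1,Y=0) + P(X=1,Y=1) + P(X=1,Y=2)
= 5/26 + 3/13 + 2/13
= 15/26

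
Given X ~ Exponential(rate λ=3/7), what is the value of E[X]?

For X ~ Exponential(rate λ=3/7), the expected value is:
E[X] = \frac{7}{3}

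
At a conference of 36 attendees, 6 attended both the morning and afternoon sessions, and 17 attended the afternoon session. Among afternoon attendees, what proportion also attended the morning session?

P(A ∩ B) = 6/36 = 1/6
P(B) = 17/36
P(A|B) = P(A ∩ B) / P(B) = (1/6) / (17/36) = 6/17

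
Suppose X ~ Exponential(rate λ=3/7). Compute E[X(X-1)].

E[X(X-1)] = E[X² - X] = E[X²] - E[X]
E[X] = \frac{7}{3}
E[X²] = Var(X) + (E[X])² = \frac{49}{9} + (\frac{7}{3})² = \frac{98}{9}
E[X(X-1)] = \frac{98}{9} - \frac{7}{3} = \frac{77}{9}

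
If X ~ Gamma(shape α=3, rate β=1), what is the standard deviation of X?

For X ~ Gamma(shape α=3, rate β=1):
Var(X) = 3
SD(X) = √(Var(X)) = √(3) = \sqrt{3}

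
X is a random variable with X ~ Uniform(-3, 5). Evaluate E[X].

For X ~ Uniform(-3, 5), the expected value is:
E[X] = 1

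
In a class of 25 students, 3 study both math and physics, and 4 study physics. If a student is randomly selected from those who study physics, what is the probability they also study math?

P(A ∩ B) = 3/25
P(B) = 4/25
P(A|B) = P(A ∩ B) / P(B) = (3/25) / (4/25) = 3/4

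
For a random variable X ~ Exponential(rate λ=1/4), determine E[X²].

Using the identity E[X²] = Var(X) + (E[X])²:
E[X] = 4
Var(X) = 16
E[X²] = 16 + (4)²
= 32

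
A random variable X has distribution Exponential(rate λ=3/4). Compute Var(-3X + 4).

For X ~ Exponential(rate λ=3/4):
Var(X) = \frac{16}{9}
Var(-3X + 4) = (-3)² × Var(X) = 9 × \frac{16}{9} = 16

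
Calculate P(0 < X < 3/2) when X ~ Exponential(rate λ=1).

P(0 < X < 3/2) = ∫_{0}^{3/2} f(x) dx
where f(x) = e^{- x}
= 1 - e^{- \frac{3}{2}}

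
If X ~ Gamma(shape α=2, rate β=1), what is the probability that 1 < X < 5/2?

P(1 < X < 5/2) = ∫_{1}^{5/2} f(x) dx
where f(x) = x e^{- x}
= - \frac{7}{2 e^{\frac{5}{2}}} + \frac{2}{e}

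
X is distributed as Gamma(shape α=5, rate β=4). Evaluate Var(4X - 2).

For X ~ Gamma(shape α=5, rate β=4):
Var(X) = \frac{5}{16}
Var(4X - 2) = (4)² × Var(X) = 16 × \frac{5}{16} = 5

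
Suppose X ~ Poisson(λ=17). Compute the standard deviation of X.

For X ~ Poisson(λ=17):
Var(X) = 17
SD(X) = √(Var(X)) = √(17) = \sqrt{17}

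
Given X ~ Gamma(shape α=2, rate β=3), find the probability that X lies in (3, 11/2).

P(3 < X < 11/2) = ∫_{3}^{11/2} f(x) dx
where f(x) = 9 x e^{- 3 x}
= - \frac{35}{2 e^{\frac{33}{2}}} + \frac{10}{e^{9}}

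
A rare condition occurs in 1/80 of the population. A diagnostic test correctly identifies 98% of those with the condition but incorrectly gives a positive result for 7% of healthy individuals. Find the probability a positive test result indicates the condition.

Let D = the rare event, + = positive/flagged.
P(D) = 1/80
P(+|D) = 98/100 = 49/50
P(+|D') = 7/100
P(+) = P(+|D)P(D) + P(+|D')P(D')
     = \frac{49}{50} × \frac{1}{80} + \frac{7}{100} × \frac{79}{80}
     = \frac{651}{8000}
P(D|+) = P(+|D)P(D)/P(+) = \frac{14}{93}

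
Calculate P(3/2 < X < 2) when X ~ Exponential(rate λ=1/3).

P(3/2 < X < 2) = ∫_{3/2}^{2} f(x) dx
where f(x) = \frac{e^{- \frac{x}{3}}}{3}
= - \frac{1}{e^{\frac{2}{3}}} + e^{- \frac{1}{2}}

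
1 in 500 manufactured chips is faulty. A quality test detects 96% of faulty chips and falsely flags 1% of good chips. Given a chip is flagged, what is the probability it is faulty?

Let D = the rare event, + = positive/flagged.
P(D) = 1/500
P(+|D) = 96/100 = 24/25
P(+|D') = 1/100
P(+) = P(+|D)P(D) + P(+|D')P(D')
     = \frac{24}{25} × \frac{1}{500} + \frac{1}{100} × \frac{499}{500}
     = \frac{119}{10000}
P(D|+) = P(+|D)P(D)/P(+) = \frac{96}{595}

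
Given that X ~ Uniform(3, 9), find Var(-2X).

For X ~ Uniform(3, 9):
Var(X) = 3
Var(-2X) = (-2)² × Var(X) = 4 × 3 = 12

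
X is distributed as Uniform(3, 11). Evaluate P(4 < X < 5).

P(4 < X < 5) = ∫_{4}^{5} f(x) dx
where f(x) = \frac{1}{8}
= \frac{1}{8}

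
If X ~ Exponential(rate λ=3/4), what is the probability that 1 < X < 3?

P(1 < X < 3) = ∫_{1}^{3} f(x) dx
where f(x) = \frac{3 e^{- \frac{3 x}{4}}}{4}
= - \frac{1 - e^{\frac{3}{2}}}{e^{\frac{9}{4}}}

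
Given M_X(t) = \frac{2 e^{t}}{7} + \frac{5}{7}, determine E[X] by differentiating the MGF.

To find E[X], compute M^(1)(0):
M^(1)(t) = \frac{2 e^{t}}{7}
M^(1)(0) = \frac{2}{7}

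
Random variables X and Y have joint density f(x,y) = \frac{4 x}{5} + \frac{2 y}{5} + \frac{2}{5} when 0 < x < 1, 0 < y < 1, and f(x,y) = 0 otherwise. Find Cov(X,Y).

E[XY] = ∫∫ xy × f(x,y) dx dy = \frac{3}{10}
E[X] = \frac{17}{30}
E[Y] = \frac{8}{15}
Cov(X,Y) = E[XY] - E[X]E[Y] = - \frac{1}{450}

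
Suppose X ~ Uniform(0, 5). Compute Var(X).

For X ~ Uniform(0, 5):
Var(X) = \frac{25}{12}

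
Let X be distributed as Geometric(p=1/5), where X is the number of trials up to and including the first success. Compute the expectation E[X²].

Using the identity E[X²] = Var(X) + (E[X])²:
E[X] = 5
Var(X) = 20
E[X²] = 20 + (5)²
= 45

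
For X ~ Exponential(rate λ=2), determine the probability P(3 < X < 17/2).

P(3 < X < 17/2) = ∫_{3}^{17/2} f(x) dx
where f(x) = 2 e^{- 2 x}
= - \frac{1 - e^{11}}{e^{17}}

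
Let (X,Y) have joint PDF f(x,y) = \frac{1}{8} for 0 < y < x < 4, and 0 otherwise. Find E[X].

f_X(x) = ∫_0^x \frac{1}{8} dy = \frac{x}{8}
E[X] = ∫_0^4 x × (\frac{x}{8}) dx = \frac{8}{3}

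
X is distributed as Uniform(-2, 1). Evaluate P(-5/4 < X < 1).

P(-5/4 < X < 1) = ∫_{-5/4}^{1} f(x) dx
where f(x) = \frac{1}{3}
= \frac{3}{4}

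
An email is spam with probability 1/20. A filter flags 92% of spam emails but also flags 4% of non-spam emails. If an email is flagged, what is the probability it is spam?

Let D = the rare event, + = positive/flagged.
P(D) = 1/20
P(+|D) = 92/100 = 23/25
P(+|D') = 4/100 = 1/25
P(+) = P(+|D)P(D) + P(+|D')P(D')
     = \frac{23}{25} × \frac{1}{20} + \frac{1}{25} × \frac{19}{20}
     = \frac{21}{250}
P(D|+) = P(+|D)P(D)/P(+) = \frac{23}{42}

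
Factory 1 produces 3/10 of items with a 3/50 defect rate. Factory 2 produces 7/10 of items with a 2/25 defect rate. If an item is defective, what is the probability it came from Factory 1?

Using Bayes' theorem:
P(F1) = 3/10, P(D|F1) = 3/50
P(F2) = 7/10, P(D|F2) = 2/25
P(D) = P(D|F1)P(F1) + P(D|F2)P(F2)
     = \frac{37}{500}
P(F1|D) = P(D|F1)P(F1) / P(D)
= \frac{9}{37}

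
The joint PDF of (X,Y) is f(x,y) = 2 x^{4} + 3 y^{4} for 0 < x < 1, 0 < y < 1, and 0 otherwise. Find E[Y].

E[Y] = ∫_0^1 ∫_0^1 y × f(x,y) dx dy
= \frac{7}{10}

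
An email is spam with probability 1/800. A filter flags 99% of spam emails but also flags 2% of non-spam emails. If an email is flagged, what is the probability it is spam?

Let D = the rare event, + = positive/flagged.
P(D) = 1/800
P(+|D) = 99/100
P(+|D') = 2/100 = 1/50
P(+) = P(+|D)P(D) + P(+|D')P(D')
     = \frac{99}{100} × \frac{1}{800} + \frac{1}{50} × \frac{799}{800}
     = \frac{1697}{80000}
P(D|+) = P(+|D)P(D)/P(+) = \frac{99}{1697}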